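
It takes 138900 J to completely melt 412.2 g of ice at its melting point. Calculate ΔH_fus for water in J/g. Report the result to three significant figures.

ΔH_fus = 337 J/g

ΔH_fus = q / m = 138900 / 412.2 = 337 J/g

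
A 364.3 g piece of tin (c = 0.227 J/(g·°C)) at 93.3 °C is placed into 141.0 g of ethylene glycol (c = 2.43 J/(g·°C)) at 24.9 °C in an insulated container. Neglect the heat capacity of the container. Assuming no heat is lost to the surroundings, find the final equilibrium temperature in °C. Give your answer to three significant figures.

Heat lost by tin = heat gained by ethylene glycol.
(364.3)(0.227)(93.3 − T) = (141.0)(2.43)(T − 24.9)
82.6961 (93.3 − T) = 342.63 (T − 24.9)
7715.5 − 82.6961 T = 342.63 T − 8531.5
16247.0 = 425.3261 T
T = 38.20 °C

T_f = 38.2 °C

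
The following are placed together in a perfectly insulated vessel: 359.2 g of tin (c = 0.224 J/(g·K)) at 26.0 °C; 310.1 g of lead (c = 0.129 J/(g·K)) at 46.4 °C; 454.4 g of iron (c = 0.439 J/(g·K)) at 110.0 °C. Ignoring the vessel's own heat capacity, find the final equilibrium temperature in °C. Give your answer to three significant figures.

T_f = 80.9 °C

Σ mᵢcᵢ(T − Tᵢ) = 0  ⇒  T = Σ mᵢcᵢTᵢ / Σ mᵢcᵢ
Σ mᵢcᵢ = 359.2×0.224 + 310.1×0.129 + 454.4×0.439 = 319.9453
Σ mᵢcᵢTᵢ = 80.4608×26.0 + 40.0029×46.4 + 199.4816×110.0 = 25891
T = 25891 / 319.9453 = 80.92 °C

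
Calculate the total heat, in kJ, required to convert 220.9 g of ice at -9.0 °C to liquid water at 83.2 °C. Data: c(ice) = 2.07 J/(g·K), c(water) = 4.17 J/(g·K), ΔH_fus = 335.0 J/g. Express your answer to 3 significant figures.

q1 (heat ice -9.0→0.0 °C): 220.9 × 2.07 × 9.0 = 4115 J
q2 (melt at 0 °C): 220.9 × 335.0 = 74002 J
q3 (heat water 0.0→83.2 °C): 220.9 × 4.17 × 83.2 = 76640 J
Total: 4115 + 74002 + 76640 = 154757 J = 155 kJ

q = 155 kJ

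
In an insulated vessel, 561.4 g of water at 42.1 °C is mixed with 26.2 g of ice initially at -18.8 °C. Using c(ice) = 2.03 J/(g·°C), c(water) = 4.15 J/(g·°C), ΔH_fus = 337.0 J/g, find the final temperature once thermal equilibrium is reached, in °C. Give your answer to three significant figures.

T_f = 36.2 °C

Heat to bring ice to 0 °C and melt it: q₁ = 26.2×2.03×18.8 + 26.2×337.0 = 9829.3 J
Heat the water can supply cooling to 0 °C: 561.4×4.15×42.1 = 98085.0 J > q₁, so all ice melts.
Energy balance: 561.4×4.15×(42.1 − T) = 9829.3 + 26.2×4.15×(T − 0)
2329.81(42.1 − T) = 9829.3 + 108.73 T
98085.0 − 9829.3 = 2438.54 T
T = 88255.7 / 2438.54 = 36.19 °C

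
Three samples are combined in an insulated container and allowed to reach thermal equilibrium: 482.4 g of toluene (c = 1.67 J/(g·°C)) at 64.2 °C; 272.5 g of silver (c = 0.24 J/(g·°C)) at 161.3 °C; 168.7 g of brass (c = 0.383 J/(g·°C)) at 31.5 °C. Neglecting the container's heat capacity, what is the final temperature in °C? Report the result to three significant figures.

Σ mᵢcᵢ(T − Tᵢ) = 0  ⇒  T = Σ mᵢcᵢTᵢ / Σ mᵢcᵢ
Σ mᵢcᵢ = 482.4×1.67 + 272.5×0.24 + 168.7×0.383 = 935.6201
Σ mᵢcᵢTᵢ = 805.608×64.2 + 65.4×161.3 + 64.6121×31.5 = 64304
T = 64304 / 935.6201 = 68.73 °C

T_f = 68.7 °C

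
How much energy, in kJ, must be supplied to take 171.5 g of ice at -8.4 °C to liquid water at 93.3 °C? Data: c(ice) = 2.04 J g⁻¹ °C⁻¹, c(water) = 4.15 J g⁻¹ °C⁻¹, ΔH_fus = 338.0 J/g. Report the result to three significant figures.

q = 127 kJ

q1 (heat ice -8.4→0.0 °C): 171.5 × 2.04 × 8.4 = 2939 J
q2 (melt at 0 °C): 171.5 × 338.0 = 57967 J
q3 (heat water 0.0→93.3 °C): 171.5 × 4.15 × 93.3 = 66404 J
Total: 2939 + 57967 + 66404 = 127310 J = 127 kJ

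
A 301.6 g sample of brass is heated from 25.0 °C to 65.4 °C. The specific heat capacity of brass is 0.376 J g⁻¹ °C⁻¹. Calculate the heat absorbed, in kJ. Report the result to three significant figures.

q = 4.58 kJ

q = m c ΔT = 301.6 × 0.376 × (65.4 − 25.0)
q = 301.6 × 0.376 × 40.4 = 4581 J = 4.58 kJ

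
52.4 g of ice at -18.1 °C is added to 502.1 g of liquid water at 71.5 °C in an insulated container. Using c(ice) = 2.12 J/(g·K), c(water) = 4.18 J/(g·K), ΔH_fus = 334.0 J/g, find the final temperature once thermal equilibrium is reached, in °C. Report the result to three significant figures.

Heat to bring ice to 0 °C and melt it: q₁ = 52.4×2.12×18.1 + 52.4×334.0 = 19512 J
Heat the water can supply cooling to 0 °C: 502.1×4.18×71.5 = 150063 J > q₁, so all ice melts.
Energy balance: 502.1×4.18×(71.5 − T) = 19512 + 52.4×4.18×(T − 0)
2098.778(71.5 − T) = 19512 + 219.032 T
150063 − 19512 = 2317.810 T
T = 130551 / 2317.810 = 56.33 °C

T_f = 56.3 °C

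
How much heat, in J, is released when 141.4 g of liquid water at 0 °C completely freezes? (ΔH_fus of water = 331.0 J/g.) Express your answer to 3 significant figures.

q = m × ΔH_fus = 141.4 × 331.0 = 46800 J

q = 46800 J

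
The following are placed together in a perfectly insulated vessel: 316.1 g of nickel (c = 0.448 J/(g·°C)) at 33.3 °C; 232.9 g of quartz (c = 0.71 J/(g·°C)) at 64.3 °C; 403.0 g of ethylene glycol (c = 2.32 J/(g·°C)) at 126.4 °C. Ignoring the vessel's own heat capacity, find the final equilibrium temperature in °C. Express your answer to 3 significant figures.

T_f = 108 °C

Σ mᵢcᵢ(T − Tᵢ) = 0  ⇒  T = Σ mᵢcᵢTᵢ / Σ mᵢcᵢ
Σ mᵢcᵢ = 316.1×0.448 + 232.9×0.71 + 403.0×2.32 = 1241.9318
Σ mᵢcᵢTᵢ = 141.6128×33.3 + 165.359×64.3 + 934.96×126.4 = 133530
T = 133530 / 1241.9318 = 107.5 °C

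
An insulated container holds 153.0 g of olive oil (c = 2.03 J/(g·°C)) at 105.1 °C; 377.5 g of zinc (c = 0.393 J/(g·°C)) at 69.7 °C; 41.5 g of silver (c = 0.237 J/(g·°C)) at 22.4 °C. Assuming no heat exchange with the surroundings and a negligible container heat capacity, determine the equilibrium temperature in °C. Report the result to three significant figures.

T_f = 92.2 °C

Σ mᵢcᵢ(T − Tᵢ) = 0  ⇒  T = Σ mᵢcᵢTᵢ / Σ mᵢcᵢ
Σ mᵢcᵢ = 153.0×2.03 + 377.5×0.393 + 41.5×0.237 = 468.7830
Σ mᵢcᵢTᵢ = 310.59×105.1 + 148.3575×69.7 + 9.8355×22.4 = 43204
T = 43204 / 468.7830 = 92.16 °C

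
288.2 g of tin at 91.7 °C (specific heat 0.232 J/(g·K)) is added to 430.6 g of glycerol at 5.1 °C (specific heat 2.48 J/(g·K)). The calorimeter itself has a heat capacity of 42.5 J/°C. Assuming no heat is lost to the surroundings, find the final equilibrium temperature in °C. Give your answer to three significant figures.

T_f = 10.0 °C

Heat lost by tin = heat gained by glycerol + calorimeter.
(288.2)(0.232)(91.7 − T) = [(430.6)(2.48) + 42.5](T − 5.1)
66.8624 (91.7 − T) = 1110.388 (T − 5.1)
6131.3 − 66.8624 T = 1110.388 T − 5663.0
11794.3 = 1177.2504 T
T = 10.02 °C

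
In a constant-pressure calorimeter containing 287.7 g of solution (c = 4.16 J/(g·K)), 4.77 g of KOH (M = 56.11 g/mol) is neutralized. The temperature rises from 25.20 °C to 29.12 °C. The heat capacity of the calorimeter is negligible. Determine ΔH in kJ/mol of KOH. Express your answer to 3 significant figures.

|ΔT| = |29.12 − 25.20| = 3.92 °C
|q_surr| = (287.7 × 4.16) × 3.92 = 1196.832 × 3.92 = 4692 J
n(KOH) = 4.77 / 56.11 = 0.08501 mol
Temperature rose, so q_rxn = −|q_surr| = -4.692 kJ
ΔH = q_rxn / n = -55.19 kJ/mol

ΔH = -55.2 kJ/mol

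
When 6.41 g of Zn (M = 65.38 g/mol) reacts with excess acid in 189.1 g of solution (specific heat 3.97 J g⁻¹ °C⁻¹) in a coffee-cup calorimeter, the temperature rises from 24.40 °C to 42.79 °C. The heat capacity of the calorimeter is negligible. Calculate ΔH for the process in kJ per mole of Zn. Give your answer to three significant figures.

ΔH = -141 kJ/mol

|ΔT| = |42.79 − 24.40| = 18.39 °C
|q_surr| = (189.1 × 3.97) × 18.39 = 750.727 × 18.39 = 13810 J
n(Zn) = 6.41 / 65.38 = 0.09804 mol
Temperature rose, so q_rxn = −|q_surr| = -13.81 kJ
ΔH = q_rxn / n = -140.9 kJ/mol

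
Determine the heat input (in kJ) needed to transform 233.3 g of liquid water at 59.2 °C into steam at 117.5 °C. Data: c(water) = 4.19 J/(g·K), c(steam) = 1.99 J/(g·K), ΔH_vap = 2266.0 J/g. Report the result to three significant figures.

q = 577 kJ

q1 (heat water 59.2→100.0 °C): 233.3 × 4.19 × 40.8 = 39883 J
q2 (vaporize at 100 °C): 233.3 × 2266.0 = 528658 J
q3 (heat steam 100.0→117.5 °C): 233.3 × 1.99 × 17.5 = 8125 J
Total: 39883 + 528658 + 8125 = 576666 J = 577 kJ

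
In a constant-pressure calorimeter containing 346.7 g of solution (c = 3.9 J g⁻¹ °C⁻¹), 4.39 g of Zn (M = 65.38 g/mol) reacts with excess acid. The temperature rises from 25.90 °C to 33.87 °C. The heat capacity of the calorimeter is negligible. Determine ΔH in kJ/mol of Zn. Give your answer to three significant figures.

|ΔT| = |33.87 − 25.90| = 7.97 °C
|q_surr| = (346.7 × 3.9) × 7.97 = 1352.13 × 7.97 = 10776 J
n(Zn) = 4.39 / 65.38 = 0.067146 mol
Temperature rose, so q_rxn = −|q_surr| = -10.776 kJ
ΔH = q_rxn / n = -160.49 kJ/mol

ΔH = -160 kJ/mol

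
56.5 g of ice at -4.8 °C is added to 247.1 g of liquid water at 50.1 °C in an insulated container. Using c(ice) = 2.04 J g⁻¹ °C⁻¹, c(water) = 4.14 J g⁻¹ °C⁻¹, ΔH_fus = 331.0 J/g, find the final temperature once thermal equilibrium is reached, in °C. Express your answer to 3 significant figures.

Heat to bring ice to 0 °C and melt it: q₁ = 56.5×2.04×4.8 + 56.5×331.0 = 19255 J
Heat the water can supply cooling to 0 °C: 247.1×4.14×50.1 = 51252.0 J > q₁, so all ice melts.
Energy balance: 247.1×4.14×(50.1 − T) = 19255 + 56.5×4.14×(T − 0)
1022.994(50.1 − T) = 19255 + 233.91 T
51252.0 − 19255 = 1256.904 T
T = 31997.0 / 1256.904 = 25.46 °C

T_f = 25.5 °C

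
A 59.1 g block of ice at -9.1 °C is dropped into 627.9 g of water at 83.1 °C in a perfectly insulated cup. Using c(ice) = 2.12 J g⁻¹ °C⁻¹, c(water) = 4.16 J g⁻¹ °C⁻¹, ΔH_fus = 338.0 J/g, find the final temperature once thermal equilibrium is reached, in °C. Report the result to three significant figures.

Heat to bring ice to 0 °C and melt it: q₁ = 59.1×2.12×9.1 + 59.1×338.0 = 21116 J
Heat the water can supply cooling to 0 °C: 627.9×4.16×83.1 = 217063 J > q₁, so all ice melts.
Energy balance: 627.9×4.16×(83.1 − T) = 21116 + 59.1×4.16×(T − 0)
2612.064(83.1 − T) = 21116 + 245.856 T
217063 − 21116 = 2857.920 T
T = 195947 / 2857.920 = 68.56 °C

T_f = 68.6 °C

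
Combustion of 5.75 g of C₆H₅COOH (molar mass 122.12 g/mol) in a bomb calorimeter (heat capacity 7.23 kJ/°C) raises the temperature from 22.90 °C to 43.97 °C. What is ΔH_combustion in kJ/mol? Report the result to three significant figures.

ΔT = 43.97 − 22.90 = 21.07 °C
q_cal = C_cal × ΔT = 7.23 × 21.07 = 152.3361 kJ
n = 5.75 / 122.12 = 0.04708 mol
q_rxn = −q_cal = -152.3361 kJ
ΔH = -152.3361 / 0.04708 = -3236 kJ/mol

ΔH = -3240 kJ/mol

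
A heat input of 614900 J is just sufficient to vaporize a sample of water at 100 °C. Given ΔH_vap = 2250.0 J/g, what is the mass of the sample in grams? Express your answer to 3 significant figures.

m = 273 g

m = q / ΔH_vap = 614900 J / 2250.0 J/g = 273 g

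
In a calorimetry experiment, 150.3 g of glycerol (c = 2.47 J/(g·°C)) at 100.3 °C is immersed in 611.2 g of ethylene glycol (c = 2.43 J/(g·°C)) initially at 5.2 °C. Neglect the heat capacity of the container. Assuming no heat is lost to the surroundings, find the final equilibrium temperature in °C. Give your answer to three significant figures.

Heat lost by glycerol = heat gained by ethylene glycol.
(150.3)(2.47)(100.3 − T) = (611.2)(2.43)(T − 5.2)
371.241 (100.3 − T) = 1485.216 (T − 5.2)
37235 − 371.241 T = 1485.216 T − 7723.1
44958.1 = 1856.457 T
T = 24.22 °C

T_f = 24.2 °C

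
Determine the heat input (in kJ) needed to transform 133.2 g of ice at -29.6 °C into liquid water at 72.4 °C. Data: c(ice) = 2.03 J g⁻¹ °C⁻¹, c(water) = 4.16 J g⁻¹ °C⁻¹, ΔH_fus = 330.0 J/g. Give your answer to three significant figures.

q1 (heat ice -29.6→0.0 °C): 133.2 × 2.03 × 29.6 = 8004 J
q2 (melt at 0 °C): 133.2 × 330.0 = 43956 J
q3 (heat water 0.0→72.4 °C): 133.2 × 4.16 × 72.4 = 40118 J
Total: 8004 + 43956 + 40118 = 92078 J = 92.1 kJ

q = 92.1 kJ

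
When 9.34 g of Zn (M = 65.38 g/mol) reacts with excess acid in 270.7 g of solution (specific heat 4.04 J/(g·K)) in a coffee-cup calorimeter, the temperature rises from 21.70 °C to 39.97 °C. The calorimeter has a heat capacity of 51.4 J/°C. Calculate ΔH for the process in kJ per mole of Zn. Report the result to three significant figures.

|ΔT| = |39.97 − 21.70| = 18.27 °C
|q_surr| = (270.7 × 4.04 + 51.4) × 18.27 = 1145.028 × 18.27 = 20920 J
n(Zn) = 9.34 / 65.38 = 0.1429 mol
Temperature rose, so q_rxn = −|q_surr| = -20.92 kJ
ΔH = q_rxn / n = -146.4 kJ/mol

ΔH = -146 kJ/mol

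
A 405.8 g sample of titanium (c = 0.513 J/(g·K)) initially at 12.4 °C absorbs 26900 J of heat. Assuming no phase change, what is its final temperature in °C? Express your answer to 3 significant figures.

T_f = 142 °C

ΔT = q / (m c) = 26900 / (405.8 × 0.513) = 129.2 °C
T_f = 12.4 + 129.2 = 141.6 °C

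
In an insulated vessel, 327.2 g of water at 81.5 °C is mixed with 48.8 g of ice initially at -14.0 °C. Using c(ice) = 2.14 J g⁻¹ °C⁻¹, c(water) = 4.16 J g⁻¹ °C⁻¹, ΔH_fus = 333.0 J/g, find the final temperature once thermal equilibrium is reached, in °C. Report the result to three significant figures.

Heat to bring ice to 0 °C and melt it: q₁ = 48.8×2.14×14.0 + 48.8×333.0 = 17712 J
Heat the water can supply cooling to 0 °C: 327.2×4.16×81.5 = 110934 J > q₁, so all ice melts.
Energy balance: 327.2×4.16×(81.5 − T) = 17712 + 48.8×4.16×(T − 0)
1361.152(81.5 − T) = 17712 + 203.008 T
110934 − 17712 = 1564.160 T
T = 93222 / 1564.160 = 59.60 °C

T_f = 59.6 °C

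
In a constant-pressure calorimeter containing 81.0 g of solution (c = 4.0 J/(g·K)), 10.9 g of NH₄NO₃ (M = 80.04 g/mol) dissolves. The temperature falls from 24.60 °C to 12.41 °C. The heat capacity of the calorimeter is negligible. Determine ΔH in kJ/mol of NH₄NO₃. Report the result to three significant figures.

ΔH = 29.0 kJ/mol

|ΔT| = |12.41 − 24.60| = 12.19 °C
|q_surr| = (81.0 × 4.0) × 12.19 = 324 × 12.19 = 3950 J
n(NH₄NO₃) = 10.9 / 80.04 = 0.1362 mol
Temperature fell, so q_rxn = +|q_surr| = 3.950 kJ
ΔH = q_rxn / n = 29.00 kJ/mol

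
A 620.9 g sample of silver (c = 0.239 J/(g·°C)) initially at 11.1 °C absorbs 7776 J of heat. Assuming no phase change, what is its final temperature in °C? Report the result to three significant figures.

T_f = 63.5 °C

ΔT = q / (m c) = 7776 / (620.9 × 0.239) = 52.40 °C
T_f = 11.1 + 52.40 = 63.50 °C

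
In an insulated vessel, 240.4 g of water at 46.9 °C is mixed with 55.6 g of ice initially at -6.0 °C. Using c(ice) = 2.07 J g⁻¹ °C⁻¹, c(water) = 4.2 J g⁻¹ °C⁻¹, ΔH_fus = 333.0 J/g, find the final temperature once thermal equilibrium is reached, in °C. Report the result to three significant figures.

T_f = 22.6 °C

Heat to bring ice to 0 °C and melt it: q₁ = 55.6×2.07×6.0 + 55.6×333.0 = 19205 J
Heat the water can supply cooling to 0 °C: 240.4×4.2×46.9 = 47354.0 J > q₁, so all ice melts.
Energy balance: 240.4×4.2×(46.9 − T) = 19205 + 55.6×4.2×(T − 0)
1009.68(46.9 − T) = 19205 + 233.52 T
47354.0 − 19205 = 1243.20 T
T = 28149.0 / 1243.20 = 22.64 °C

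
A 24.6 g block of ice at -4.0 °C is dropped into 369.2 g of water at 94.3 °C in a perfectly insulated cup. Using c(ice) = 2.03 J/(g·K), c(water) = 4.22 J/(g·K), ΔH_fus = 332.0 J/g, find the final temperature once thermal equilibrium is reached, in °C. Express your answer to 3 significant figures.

Heat to bring ice to 0 °C and melt it: q₁ = 24.6×2.03×4.0 + 24.6×332.0 = 8367.0 J
Heat the water can supply cooling to 0 °C: 369.2×4.22×94.3 = 146922 J > q₁, so all ice melts.
Energy balance: 369.2×4.22×(94.3 − T) = 8367.0 + 24.6×4.22×(T − 0)
1558.024(94.3 − T) = 8367.0 + 103.812 T
146922 − 8367.0 = 1661.836 T
T = 138555.0 / 1661.836 = 83.37 °C

T_f = 83.4 °C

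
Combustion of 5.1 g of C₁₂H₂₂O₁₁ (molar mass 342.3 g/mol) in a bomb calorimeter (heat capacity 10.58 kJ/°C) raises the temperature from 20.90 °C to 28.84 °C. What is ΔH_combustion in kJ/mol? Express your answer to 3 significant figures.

ΔH = -5640 kJ/mol

ΔT = 28.84 − 20.90 = 7.94 °C
q_cal = C_cal × ΔT = 10.58 × 7.94 = 84.0052 kJ
n = 5.1 / 342.3 = 0.01490 mol
q_rxn = −q_cal = -84.0052 kJ
ΔH = -84.0052 / 0.01490 = -5638 kJ/mol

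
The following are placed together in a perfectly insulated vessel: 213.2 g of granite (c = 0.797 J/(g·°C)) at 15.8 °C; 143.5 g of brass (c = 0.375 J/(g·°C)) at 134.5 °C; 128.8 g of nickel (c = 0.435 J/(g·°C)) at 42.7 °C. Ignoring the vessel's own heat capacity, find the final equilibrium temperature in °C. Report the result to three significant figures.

T_f = 44.0 °C

Σ mᵢcᵢ(T − Tᵢ) = 0  ⇒  T = Σ mᵢcᵢTᵢ / Σ mᵢcᵢ
Σ mᵢcᵢ = 213.2×0.797 + 143.5×0.375 + 128.8×0.435 = 279.7609
Σ mᵢcᵢTᵢ = 169.9204×15.8 + 53.8125×134.5 + 56.028×42.7 = 12315
T = 12315 / 279.7609 = 44.02 °C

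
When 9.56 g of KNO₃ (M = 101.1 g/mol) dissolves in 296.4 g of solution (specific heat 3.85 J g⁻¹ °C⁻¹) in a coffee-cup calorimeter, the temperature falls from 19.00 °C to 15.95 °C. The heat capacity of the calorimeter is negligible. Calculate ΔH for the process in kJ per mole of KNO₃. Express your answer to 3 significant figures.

ΔH = 36.8 kJ/mol

|ΔT| = |15.95 − 19.00| = 3.05 °C
|q_surr| = (296.4 × 3.85) × 3.05 = 1141.14 × 3.05 = 3480 J
n(KNO₃) = 9.56 / 101.1 = 0.09456 mol
Temperature fell, so q_rxn = +|q_surr| = 3.480 kJ
ΔH = q_rxn / n = 36.80 kJ/mol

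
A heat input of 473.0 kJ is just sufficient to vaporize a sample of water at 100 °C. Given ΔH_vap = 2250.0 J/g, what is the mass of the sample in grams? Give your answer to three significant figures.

m = q / ΔH_vap = 473000 J / 2250.0 J/g = 210 g

m = 210 g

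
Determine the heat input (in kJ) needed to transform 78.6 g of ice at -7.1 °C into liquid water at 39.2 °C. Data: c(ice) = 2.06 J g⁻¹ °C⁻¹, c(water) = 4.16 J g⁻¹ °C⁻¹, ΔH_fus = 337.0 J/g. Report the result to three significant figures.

q1 (heat ice -7.1→0.0 °C): 78.6 × 2.06 × 7.1 = 1150 J
q2 (melt at 0 °C): 78.6 × 337.0 = 26488 J
q3 (heat water 0.0→39.2 °C): 78.6 × 4.16 × 39.2 = 12817 J
Total: 1150 + 26488 + 12817 = 40455 J = 40.5 kJ

q = 40.5 kJ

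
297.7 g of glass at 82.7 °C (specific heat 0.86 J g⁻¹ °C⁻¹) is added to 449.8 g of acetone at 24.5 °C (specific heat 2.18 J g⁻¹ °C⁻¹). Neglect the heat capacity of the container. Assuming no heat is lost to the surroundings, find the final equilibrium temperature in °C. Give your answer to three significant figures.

T_f = 36.5 °C

Heat lost by glass = heat gained by acetone.
(297.7)(0.86)(82.7 − T) = (449.8)(2.18)(T − 24.5)
256.022 (82.7 − T) = 980.564 (T − 24.5)
21173 − 256.022 T = 980.564 T − 24024
45197 = 1236.586 T
T = 36.5498 °C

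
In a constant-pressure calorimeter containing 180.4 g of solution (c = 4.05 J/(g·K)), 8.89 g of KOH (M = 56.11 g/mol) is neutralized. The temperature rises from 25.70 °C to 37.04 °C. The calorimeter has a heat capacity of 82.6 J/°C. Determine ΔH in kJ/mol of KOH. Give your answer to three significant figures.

ΔH = -58.2 kJ/mol

|ΔT| = |37.04 − 25.70| = 11.34 °C
|q_surr| = (180.4 × 4.05 + 82.6) × 11.34 = 813.22 × 11.34 = 9222 J
n(KOH) = 8.89 / 56.11 = 0.1584 mol
Temperature rose, so q_rxn = −|q_surr| = -9.222 kJ
ΔH = q_rxn / n = -58.22 kJ/mol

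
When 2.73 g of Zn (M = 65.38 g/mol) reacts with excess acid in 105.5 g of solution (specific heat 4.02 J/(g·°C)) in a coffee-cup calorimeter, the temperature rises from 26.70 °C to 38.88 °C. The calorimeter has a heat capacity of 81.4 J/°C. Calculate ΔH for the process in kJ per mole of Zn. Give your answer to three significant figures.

|ΔT| = |38.88 − 26.70| = 12.18 °C
|q_surr| = (105.5 × 4.02 + 81.4) × 12.18 = 505.51 × 12.18 = 6157 J
n(Zn) = 2.73 / 65.38 = 0.04176 mol
Temperature rose, so q_rxn = −|q_surr| = -6.157 kJ
ΔH = q_rxn / n = -147.4 kJ/mol

ΔH = -147 kJ/mol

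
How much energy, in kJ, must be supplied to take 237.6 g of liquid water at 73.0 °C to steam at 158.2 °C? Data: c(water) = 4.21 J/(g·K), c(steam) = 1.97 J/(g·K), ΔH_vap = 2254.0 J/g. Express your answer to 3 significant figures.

q = 590 kJ

q1 (heat water 73.0→100.0 °C): 237.6 × 4.21 × 27.0 = 27008 J
q2 (vaporize at 100 °C): 237.6 × 2254.0 = 535550 J
q3 (heat steam 100.0→158.2 °C): 237.6 × 1.97 × 58.2 = 27242 J
Total: 27008 + 535550 + 27242 = 589800 J = 590 kJ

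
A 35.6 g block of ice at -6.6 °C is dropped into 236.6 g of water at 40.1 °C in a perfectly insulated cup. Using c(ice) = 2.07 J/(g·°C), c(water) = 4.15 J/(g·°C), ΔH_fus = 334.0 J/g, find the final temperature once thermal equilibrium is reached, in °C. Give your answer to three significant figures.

Heat to bring ice to 0 °C and melt it: q₁ = 35.6×2.07×6.6 + 35.6×334.0 = 12377 J
Heat the water can supply cooling to 0 °C: 236.6×4.15×40.1 = 39373.8 J > q₁, so all ice melts.
Energy balance: 236.6×4.15×(40.1 − T) = 12377 + 35.6×4.15×(T − 0)
981.89(40.1 − T) = 12377 + 147.74 T
39373.8 − 12377 = 1129.63 T
T = 26996.8 / 1129.63 = 23.90 °C

T_f = 23.9 °C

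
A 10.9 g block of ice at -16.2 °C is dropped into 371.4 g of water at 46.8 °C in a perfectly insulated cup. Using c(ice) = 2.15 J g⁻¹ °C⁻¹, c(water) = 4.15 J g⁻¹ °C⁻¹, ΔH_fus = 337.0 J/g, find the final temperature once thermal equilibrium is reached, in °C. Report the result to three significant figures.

T_f = 42.9 °C

Heat to bring ice to 0 °C and melt it: q₁ = 10.9×2.15×16.2 + 10.9×337.0 = 4052.9 J
Heat the water can supply cooling to 0 °C: 371.4×4.15×46.8 = 72133.3 J > q₁, so all ice melts.
Energy balance: 371.4×4.15×(46.8 − T) = 4052.9 + 10.9×4.15×(T − 0)
1541.31(46.8 − T) = 4052.9 + 45.235 T
72133.3 − 4052.9 = 1586.545 T
T = 68080.4 / 1586.545 = 42.91 °C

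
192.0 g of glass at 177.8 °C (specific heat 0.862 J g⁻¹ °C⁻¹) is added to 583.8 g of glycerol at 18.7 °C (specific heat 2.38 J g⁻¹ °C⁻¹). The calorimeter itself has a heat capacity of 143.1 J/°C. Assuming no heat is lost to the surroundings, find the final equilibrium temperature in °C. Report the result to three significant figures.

T_f = 34.2 °C

Heat lost by glass = heat gained by glycerol + calorimeter.
(192.0)(0.862)(177.8 − T) = [(583.8)(2.38) + 143.1](T − 18.7)
165.504 (177.8 − T) = 1532.544 (T − 18.7)
29427 − 165.504 T = 1532.544 T − 28659
58086 = 1698.048 T
T = 34.21 °C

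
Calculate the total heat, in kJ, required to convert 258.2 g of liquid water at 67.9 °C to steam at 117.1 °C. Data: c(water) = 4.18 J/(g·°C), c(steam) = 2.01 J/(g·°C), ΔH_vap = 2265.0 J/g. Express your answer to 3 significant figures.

q = 628 kJ

q1 (heat water 67.9→100.0 °C): 258.2 × 4.18 × 32.1 = 34645 J
q2 (vaporize at 100 °C): 258.2 × 2265.0 = 584823 J
q3 (heat steam 100.0→117.1 °C): 258.2 × 2.01 × 17.1 = 8875 J
Total: 34645 + 584823 + 8875 = 628343 J = 628 kJ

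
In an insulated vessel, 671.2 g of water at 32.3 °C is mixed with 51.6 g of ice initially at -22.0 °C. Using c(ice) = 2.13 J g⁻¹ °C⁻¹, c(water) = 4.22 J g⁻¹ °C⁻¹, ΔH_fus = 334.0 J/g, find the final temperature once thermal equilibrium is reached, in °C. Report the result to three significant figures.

Heat to bring ice to 0 °C and melt it: q₁ = 51.6×2.13×22.0 + 51.6×334.0 = 19652 J
Heat the water can supply cooling to 0 °C: 671.2×4.22×32.3 = 91488.6 J > q₁, so all ice melts.
Energy balance: 671.2×4.22×(32.3 − T) = 19652 + 51.6×4.22×(T − 0)
2832.464(32.3 − T) = 19652 + 217.752 T
91488.6 − 19652 = 3050.216 T
T = 71836.6 / 3050.216 = 23.55 °C

T_f = 23.6 °C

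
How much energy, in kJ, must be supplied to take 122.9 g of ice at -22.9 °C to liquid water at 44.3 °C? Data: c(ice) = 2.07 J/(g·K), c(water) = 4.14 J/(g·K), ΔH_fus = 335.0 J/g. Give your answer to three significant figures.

q1 (heat ice -22.9→0.0 °C): 122.9 × 2.07 × 22.9 = 5826 J
q2 (melt at 0 °C): 122.9 × 335.0 = 41172 J
q3 (heat water 0.0→44.3 °C): 122.9 × 4.14 × 44.3 = 22540 J
Total: 5826 + 41172 + 22540 = 69538 J = 69.5 kJ

q = 69.5 kJ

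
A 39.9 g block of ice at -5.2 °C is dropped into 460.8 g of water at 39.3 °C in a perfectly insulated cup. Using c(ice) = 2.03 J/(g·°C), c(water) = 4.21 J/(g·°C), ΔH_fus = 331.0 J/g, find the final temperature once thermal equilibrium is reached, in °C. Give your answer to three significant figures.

T_f = 29.7 °C

Heat to bring ice to 0 °C and melt it: q₁ = 39.9×2.03×5.2 + 39.9×331.0 = 13628 J
Heat the water can supply cooling to 0 °C: 460.8×4.21×39.3 = 76240.7 J > q₁, so all ice melts.
Energy balance: 460.8×4.21×(39.3 − T) = 13628 + 39.9×4.21×(T − 0)
1939.968(39.3 − T) = 13628 + 167.979 T
76240.7 − 13628 = 2107.947 T
T = 62612.7 / 2107.947 = 29.70 °C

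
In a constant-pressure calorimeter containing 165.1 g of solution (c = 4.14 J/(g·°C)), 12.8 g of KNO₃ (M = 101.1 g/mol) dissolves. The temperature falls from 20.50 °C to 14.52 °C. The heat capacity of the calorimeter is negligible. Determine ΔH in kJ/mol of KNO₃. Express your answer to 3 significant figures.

ΔH = 32.3 kJ/mol

|ΔT| = |14.52 − 20.50| = 5.98 °C
|q_surr| = (165.1 × 4.14) × 5.98 = 683.514 × 5.98 = 4087 J
n(KNO₃) = 12.8 / 101.1 = 0.1266 mol
Temperature fell, so q_rxn = +|q_surr| = 4.087 kJ
ΔH = q_rxn / n = 32.28 kJ/mol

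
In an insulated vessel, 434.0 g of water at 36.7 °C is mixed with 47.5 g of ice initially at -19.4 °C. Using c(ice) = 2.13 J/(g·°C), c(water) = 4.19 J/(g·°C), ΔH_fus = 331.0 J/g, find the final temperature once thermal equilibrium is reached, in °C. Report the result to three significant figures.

Heat to bring ice to 0 °C and melt it: q₁ = 47.5×2.13×19.4 + 47.5×331.0 = 17685 J
Heat the water can supply cooling to 0 °C: 434.0×4.19×36.7 = 66737.5 J > q₁, so all ice melts.
Energy balance: 434.0×4.19×(36.7 − T) = 17685 + 47.5×4.19×(T − 0)
1818.46(36.7 − T) = 17685 + 199.025 T
66737.5 − 17685 = 2017.485 T
T = 49052.5 / 2017.485 = 24.31 °C

T_f = 24.3 °C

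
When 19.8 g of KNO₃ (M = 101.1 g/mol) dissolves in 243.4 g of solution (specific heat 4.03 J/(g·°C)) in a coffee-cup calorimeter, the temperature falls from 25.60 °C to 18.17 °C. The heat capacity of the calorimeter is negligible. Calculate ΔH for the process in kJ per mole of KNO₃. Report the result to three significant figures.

ΔH = 37.2 kJ/mol

|ΔT| = |18.17 − 25.60| = 7.43 °C
|q_surr| = (243.4 × 4.03) × 7.43 = 980.902 × 7.43 = 7288 J
n(KNO₃) = 19.8 / 101.1 = 0.1958 mol
Temperature fell, so q_rxn = +|q_surr| = 7.288 kJ
ΔH = q_rxn / n = 37.22 kJ/mol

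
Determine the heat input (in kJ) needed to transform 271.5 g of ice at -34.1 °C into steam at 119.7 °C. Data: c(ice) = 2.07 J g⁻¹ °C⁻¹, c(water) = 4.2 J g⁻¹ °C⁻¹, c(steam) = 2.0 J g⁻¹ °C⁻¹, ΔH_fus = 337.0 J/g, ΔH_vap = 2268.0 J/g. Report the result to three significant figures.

q1 (heat ice -34.1→0.0 °C): 271.5 × 2.07 × 34.1 = 19164 J
q2 (melt at 0 °C): 271.5 × 337.0 = 91496 J
q3 (heat water 0.0→100.0 °C): 271.5 × 4.2 × 100.0 = 114030 J
q4 (vaporize at 100 °C): 271.5 × 2268.0 = 615762 J
q5 (heat steam 100.0→119.7 °C): 271.5 × 2.0 × 19.7 = 10697 J
Total: 19164 + 91496 + 114030 + 615762 + 10697 = 851149 J = 851 kJ

q = 851 kJ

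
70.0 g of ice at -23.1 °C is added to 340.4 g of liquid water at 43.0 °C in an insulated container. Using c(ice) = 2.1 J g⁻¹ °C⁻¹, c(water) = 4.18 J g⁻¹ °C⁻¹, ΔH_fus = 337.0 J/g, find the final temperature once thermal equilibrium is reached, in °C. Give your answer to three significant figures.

T_f = 19.9 °C

Heat to bring ice to 0 °C and melt it: q₁ = 70.0×2.1×23.1 + 70.0×337.0 = 26986 J
Heat the water can supply cooling to 0 °C: 340.4×4.18×43.0 = 61183.5 J > q₁, so all ice melts.
Energy balance: 340.4×4.18×(43.0 − T) = 26986 + 70.0×4.18×(T − 0)
1422.872(43.0 − T) = 26986 + 292.6 T
61183.5 − 26986 = 1715.472 T
T = 34197.5 / 1715.472 = 19.93 °C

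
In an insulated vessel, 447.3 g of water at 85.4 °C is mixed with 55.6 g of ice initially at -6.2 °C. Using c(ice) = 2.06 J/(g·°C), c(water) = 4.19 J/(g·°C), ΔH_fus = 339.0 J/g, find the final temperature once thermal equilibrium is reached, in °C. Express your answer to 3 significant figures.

Heat to bring ice to 0 °C and melt it: q₁ = 55.6×2.06×6.2 + 55.6×339.0 = 19559 J
Heat the water can supply cooling to 0 °C: 447.3×4.19×85.4 = 160056 J > q₁, so all ice melts.
Energy balance: 447.3×4.19×(85.4 − T) = 19559 + 55.6×4.19×(T − 0)
1874.187(85.4 − T) = 19559 + 232.964 T
160056 − 19559 = 2107.151 T
T = 140497 / 2107.151 = 66.68 °C

T_f = 66.7 °C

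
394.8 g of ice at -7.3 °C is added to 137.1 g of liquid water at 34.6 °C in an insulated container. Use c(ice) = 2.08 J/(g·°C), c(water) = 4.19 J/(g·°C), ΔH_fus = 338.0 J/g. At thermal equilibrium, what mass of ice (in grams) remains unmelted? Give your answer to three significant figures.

Heat to warm all ice to 0 °C: 394.8×2.08×7.3 = 5994.6 J
Heat released by water cooling to 0 °C: 137.1×4.19×34.6 = 19876 J
19876 J < 5994.6 + 394.8×338.0 = 139437.0 J, so not all ice melts; final T = 0 °C.
Heat left for melting: 19876 − 5994.6 = 13881.4 J
Mass melted = 13881.4 / 338.0 = 41.07 g
Ice remaining = 394.8 − 41.07 = 353.73 g

m_ice remaining = 354 g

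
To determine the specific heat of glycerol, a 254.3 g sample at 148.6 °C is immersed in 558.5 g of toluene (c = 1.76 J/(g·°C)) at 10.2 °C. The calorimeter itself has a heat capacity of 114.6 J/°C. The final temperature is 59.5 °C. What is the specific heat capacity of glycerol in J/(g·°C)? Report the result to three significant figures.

q_gained = (558.5 × 1.76 + 114.6) × (59.5 − 10.2) = 54110 J
q_lost = 254.3 × c × (148.6 − 59.5) = 22658.13 c
Set equal: c = 54110 / 22658.13 = 2.39 J/(g·°C)

c = 2.39 J/(g·°C)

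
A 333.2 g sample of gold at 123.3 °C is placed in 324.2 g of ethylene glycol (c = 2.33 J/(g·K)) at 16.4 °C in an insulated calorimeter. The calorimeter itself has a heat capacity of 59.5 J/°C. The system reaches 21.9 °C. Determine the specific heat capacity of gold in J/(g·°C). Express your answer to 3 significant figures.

c = 0.133 J/(g·°C)

q_gained = (324.2 × 2.33 + 59.5) × (21.9 − 16.4) = 4482 J
q_lost = 333.2 × c × (123.3 − 21.9) = 33786.48 c
Set equal: c = 4482 / 33786.48 = 0.133 J/(g·°C)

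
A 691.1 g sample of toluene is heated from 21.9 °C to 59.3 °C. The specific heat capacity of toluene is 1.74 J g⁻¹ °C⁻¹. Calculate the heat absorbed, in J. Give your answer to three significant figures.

q = 45000 J

q = m c ΔT = 691.1 × 1.74 × (59.3 − 21.9)
q = 691.1 × 1.74 × 37.4 = 44970 J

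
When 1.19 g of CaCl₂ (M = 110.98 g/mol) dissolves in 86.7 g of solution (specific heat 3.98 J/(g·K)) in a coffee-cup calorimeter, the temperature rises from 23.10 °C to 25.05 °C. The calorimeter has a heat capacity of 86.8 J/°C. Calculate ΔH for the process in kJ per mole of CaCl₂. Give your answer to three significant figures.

ΔH = -78.5 kJ/mol

|ΔT| = |25.05 − 23.10| = 1.95 °C
|q_surr| = (86.7 × 3.98 + 86.8) × 1.95 = 431.866 × 1.95 = 842.14 J
n(CaCl₂) = 1.19 / 110.98 = 0.010723 mol
Temperature rose, so q_rxn = −|q_surr| = -0.84214 kJ
ΔH = q_rxn / n = -78.54 kJ/mol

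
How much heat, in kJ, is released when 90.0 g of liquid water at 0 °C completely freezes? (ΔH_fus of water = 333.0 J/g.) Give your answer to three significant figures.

q = m × ΔH_fus = 90.0 × 333.0 = 29970 J = 30.0 kJ

q = 30.0 kJ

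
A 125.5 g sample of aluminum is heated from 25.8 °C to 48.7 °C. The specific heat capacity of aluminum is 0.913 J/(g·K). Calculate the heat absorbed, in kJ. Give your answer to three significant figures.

q = m c ΔT = 125.5 × 0.913 × (48.7 − 25.8)
q = 125.5 × 0.913 × 22.9 = 2624 J = 2.62 kJ

q = 2.62 kJ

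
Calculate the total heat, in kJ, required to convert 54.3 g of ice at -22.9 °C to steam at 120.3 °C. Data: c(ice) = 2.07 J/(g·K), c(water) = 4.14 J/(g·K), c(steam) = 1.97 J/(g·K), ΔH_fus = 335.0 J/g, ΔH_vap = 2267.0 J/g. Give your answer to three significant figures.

q = 169 kJ

q1 (heat ice -22.9→0.0 °C): 54.3 × 2.07 × 22.9 = 2574 J
q2 (melt at 0 °C): 54.3 × 335.0 = 18191 J
q3 (heat water 0.0→100.0 °C): 54.3 × 4.14 × 100.0 = 22480 J
q4 (vaporize at 100 °C): 54.3 × 2267.0 = 123098 J
q5 (heat steam 100.0→120.3 °C): 54.3 × 1.97 × 20.3 = 2172 J
Total: 2574 + 18191 + 22480 + 123098 + 2172 = 168515 J = 169 kJ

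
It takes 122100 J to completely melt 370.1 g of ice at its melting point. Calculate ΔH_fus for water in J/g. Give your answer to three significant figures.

ΔH_fus = 330 J/g

ΔH_fus = q / m = 122100 / 370.1 = 330 J/g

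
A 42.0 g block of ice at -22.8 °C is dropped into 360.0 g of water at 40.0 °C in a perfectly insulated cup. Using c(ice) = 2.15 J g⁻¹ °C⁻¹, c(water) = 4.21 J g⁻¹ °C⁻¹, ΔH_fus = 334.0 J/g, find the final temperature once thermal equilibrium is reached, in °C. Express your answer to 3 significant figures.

Heat to bring ice to 0 °C and melt it: q₁ = 42.0×2.15×22.8 + 42.0×334.0 = 16087 J
Heat the water can supply cooling to 0 °C: 360.0×4.21×40.0 = 60624.0 J > q₁, so all ice melts.
Energy balance: 360.0×4.21×(40.0 − T) = 16087 + 42.0×4.21×(T − 0)
1515.6(40.0 − T) = 16087 + 176.82 T
60624.0 − 16087 = 1692.42 T
T = 44537.0 / 1692.42 = 26.32 °C

T_f = 26.3 °C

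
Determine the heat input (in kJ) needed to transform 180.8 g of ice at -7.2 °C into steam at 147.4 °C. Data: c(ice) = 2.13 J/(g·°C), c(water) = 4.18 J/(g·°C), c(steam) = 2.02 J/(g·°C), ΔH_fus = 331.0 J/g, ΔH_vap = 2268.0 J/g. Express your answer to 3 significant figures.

q = 566 kJ

q1 (heat ice -7.2→0.0 °C): 180.8 × 2.13 × 7.2 = 2773 J
q2 (melt at 0 °C): 180.8 × 331.0 = 59845 J
q3 (heat water 0.0→100.0 °C): 180.8 × 4.18 × 100.0 = 75574 J
q4 (vaporize at 100 °C): 180.8 × 2268.0 = 410054 J
q5 (heat steam 100.0→147.4 °C): 180.8 × 2.02 × 47.4 = 17311 J
Total: 2773 + 59845 + 75574 + 410054 + 17311 = 565557 J = 566 kJ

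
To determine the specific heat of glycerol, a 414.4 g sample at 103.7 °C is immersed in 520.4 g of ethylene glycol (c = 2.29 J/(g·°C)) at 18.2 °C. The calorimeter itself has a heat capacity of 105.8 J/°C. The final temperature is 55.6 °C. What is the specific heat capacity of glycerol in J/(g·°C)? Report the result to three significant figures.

q_gained = (520.4 × 2.29 + 105.8) × (55.6 − 18.2) = 48530 J
q_lost = 414.4 × c × (103.7 − 55.6) = 19932.64 c
Set equal: c = 48530 / 19932.64 = 2.43 J/(g·°C)

c = 2.43 J/(g·°C)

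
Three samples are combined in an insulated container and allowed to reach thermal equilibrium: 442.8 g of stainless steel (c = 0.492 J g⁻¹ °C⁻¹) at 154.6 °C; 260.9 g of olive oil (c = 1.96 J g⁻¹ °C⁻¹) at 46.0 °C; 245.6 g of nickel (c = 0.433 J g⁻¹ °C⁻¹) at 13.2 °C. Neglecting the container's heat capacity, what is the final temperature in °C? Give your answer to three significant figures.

T_f = 70.1 °C

Σ mᵢcᵢ(T − Tᵢ) = 0  ⇒  T = Σ mᵢcᵢTᵢ / Σ mᵢcᵢ
Σ mᵢcᵢ = 442.8×0.492 + 260.9×1.96 + 245.6×0.433 = 835.5664
Σ mᵢcᵢTᵢ = 217.8576×154.6 + 511.364×46.0 + 106.3448×13.2 = 58607
T = 58607 / 835.5664 = 70.14 °C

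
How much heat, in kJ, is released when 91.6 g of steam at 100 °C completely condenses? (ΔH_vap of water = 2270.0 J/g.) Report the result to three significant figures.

q = m × ΔH_vap = 91.6 × 2270.0 = 207900 J = 208 kJ

q = 208 kJ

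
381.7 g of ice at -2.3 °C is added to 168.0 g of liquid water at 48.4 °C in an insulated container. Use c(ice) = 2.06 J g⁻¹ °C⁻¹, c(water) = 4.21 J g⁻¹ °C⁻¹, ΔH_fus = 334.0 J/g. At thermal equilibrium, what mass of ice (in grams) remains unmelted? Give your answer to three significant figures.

Heat to warm all ice to 0 °C: 381.7×2.06×2.3 = 1808.5 J
Heat released by water cooling to 0 °C: 168.0×4.21×48.4 = 34232 J
34232 J < 1808.5 + 381.7×334.0 = 129296.3 J, so not all ice melts; final T = 0 °C.
Heat left for melting: 34232 − 1808.5 = 32423.5 J
Mass melted = 32423.5 / 334.0 = 97.08 g
Ice remaining = 381.7 − 97.08 = 284.62 g

m_ice remaining = 285 g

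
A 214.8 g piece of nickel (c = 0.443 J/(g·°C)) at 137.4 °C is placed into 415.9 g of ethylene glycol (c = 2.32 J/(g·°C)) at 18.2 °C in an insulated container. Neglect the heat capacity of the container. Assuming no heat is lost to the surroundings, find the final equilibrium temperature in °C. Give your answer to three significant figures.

T_f = 28.9 °C

Heat lost by nickel = heat gained by ethylene glycol.
(214.8)(0.443)(137.4 − T) = (415.9)(2.32)(T − 18.2)
95.1564 (137.4 − T) = 964.888 (T − 18.2)
13074 − 95.1564 T = 964.888 T − 17561
30635 = 1060.0444 T
T = 28.90 °C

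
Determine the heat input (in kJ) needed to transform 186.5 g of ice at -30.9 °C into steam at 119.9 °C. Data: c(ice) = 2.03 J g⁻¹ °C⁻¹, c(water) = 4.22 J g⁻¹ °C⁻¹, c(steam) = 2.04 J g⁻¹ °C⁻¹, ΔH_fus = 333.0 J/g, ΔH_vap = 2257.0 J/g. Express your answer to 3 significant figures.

q1 (heat ice -30.9→0.0 °C): 186.5 × 2.03 × 30.9 = 11699 J
q2 (melt at 0 °C): 186.5 × 333.0 = 62105 J
q3 (heat water 0.0→100.0 °C): 186.5 × 4.22 × 100.0 = 78703 J
q4 (vaporize at 100 °C): 186.5 × 2257.0 = 420931 J
q5 (heat steam 100.0→119.9 °C): 186.5 × 2.04 × 19.9 = 7571 J
Total: 11699 + 62105 + 78703 + 420931 + 7571 = 581009 J = 581 kJ

q = 581 kJ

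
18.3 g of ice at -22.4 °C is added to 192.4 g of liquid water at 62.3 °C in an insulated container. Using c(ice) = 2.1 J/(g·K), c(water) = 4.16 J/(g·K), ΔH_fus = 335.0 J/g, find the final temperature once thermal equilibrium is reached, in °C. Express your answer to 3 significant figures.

Heat to bring ice to 0 °C and melt it: q₁ = 18.3×2.1×22.4 + 18.3×335.0 = 6991.3 J
Heat the water can supply cooling to 0 °C: 192.4×4.16×62.3 = 49863.9 J > q₁, so all ice melts.
Energy balance: 192.4×4.16×(62.3 − T) = 6991.3 + 18.3×4.16×(T − 0)
800.384(62.3 − T) = 6991.3 + 76.128 T
49863.9 − 6991.3 = 876.512 T
T = 42872.6 / 876.512 = 48.91 °C

T_f = 48.9 °C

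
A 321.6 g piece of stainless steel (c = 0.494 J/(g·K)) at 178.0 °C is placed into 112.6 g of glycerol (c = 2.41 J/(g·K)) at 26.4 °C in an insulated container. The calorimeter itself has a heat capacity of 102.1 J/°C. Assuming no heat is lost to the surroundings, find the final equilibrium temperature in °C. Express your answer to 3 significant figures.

Heat lost by stainless steel = heat gained by glycerol + calorimeter.
(321.6)(0.494)(178.0 − T) = [(112.6)(2.41) + 102.1](T − 26.4)
158.8704 (178.0 − T) = 373.466 (T − 26.4)
28279 − 158.8704 T = 373.466 T − 9859.5
38138.5 = 532.3364 T
T = 71.64 °C

T_f = 71.6 °C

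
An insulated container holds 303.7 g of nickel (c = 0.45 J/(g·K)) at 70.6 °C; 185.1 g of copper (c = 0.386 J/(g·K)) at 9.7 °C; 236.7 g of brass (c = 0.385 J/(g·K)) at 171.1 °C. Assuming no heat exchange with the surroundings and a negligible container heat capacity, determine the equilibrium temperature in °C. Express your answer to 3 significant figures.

Σ mᵢcᵢ(T − Tᵢ) = 0  ⇒  T = Σ mᵢcᵢTᵢ / Σ mᵢcᵢ
Σ mᵢcᵢ = 303.7×0.45 + 185.1×0.386 + 236.7×0.385 = 299.2431
Σ mᵢcᵢTᵢ = 136.665×70.6 + 71.4486×9.7 + 91.1295×171.1 = 25934
T = 25934 / 299.2431 = 86.67 °C

T_f = 86.7 °C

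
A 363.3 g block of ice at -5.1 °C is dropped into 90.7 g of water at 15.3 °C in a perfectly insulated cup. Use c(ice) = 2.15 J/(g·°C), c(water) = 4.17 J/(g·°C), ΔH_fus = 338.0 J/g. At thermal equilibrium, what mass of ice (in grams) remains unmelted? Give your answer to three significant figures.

m_ice remaining = 358 g

Heat to warm all ice to 0 °C: 363.3×2.15×5.1 = 3983.6 J
Heat released by water cooling to 0 °C: 90.7×4.17×15.3 = 5786.8 J
5786.8 J < 3983.6 + 363.3×338.0 = 126779.0 J, so not all ice melts; final T = 0 °C.
Heat left for melting: 5786.8 − 3983.6 = 1803.2 J
Mass melted = 1803.2 / 338.0 = 5.335 g
Ice remaining = 363.3 − 5.335 = 357.965 g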